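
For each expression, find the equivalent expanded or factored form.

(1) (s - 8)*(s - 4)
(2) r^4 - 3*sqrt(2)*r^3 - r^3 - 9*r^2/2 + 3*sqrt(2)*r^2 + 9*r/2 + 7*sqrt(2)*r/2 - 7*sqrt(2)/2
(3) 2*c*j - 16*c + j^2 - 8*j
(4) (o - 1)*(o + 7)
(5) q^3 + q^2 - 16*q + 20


(1) = s^2 - 12*s + 32
(2) = (r - 1)*(r - 7*sqrt(2)/2)*(r - sqrt(2)/2)*(r + sqrt(2))
(3) = (2*c + j)*(j - 8)
(4) = o^2 + 6*o - 7
(5) = (q - 2)^2*(q + 5)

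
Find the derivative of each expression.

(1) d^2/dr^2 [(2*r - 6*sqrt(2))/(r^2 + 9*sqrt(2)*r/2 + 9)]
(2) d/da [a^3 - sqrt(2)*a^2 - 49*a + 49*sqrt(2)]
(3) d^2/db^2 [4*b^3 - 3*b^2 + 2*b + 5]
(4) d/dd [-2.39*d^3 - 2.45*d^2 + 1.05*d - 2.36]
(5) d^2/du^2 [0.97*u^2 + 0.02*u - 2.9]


(1) = 8*((r - 3*sqrt(2))*(4*r + 9*sqrt(2))^2 - 3*(2*r + sqrt(2))*(2*r^2 + 9*sqrt(2)*r + 18))/(2*r^2 + 9*sqrt(2)*r + 18)^3
(2) = 3*a^2 - 2*sqrt(2)*a - 49
(3) = 24*b - 6
(4) = -7.17*d^2 - 4.9*d + 1.05
(5) = 1.94000000000000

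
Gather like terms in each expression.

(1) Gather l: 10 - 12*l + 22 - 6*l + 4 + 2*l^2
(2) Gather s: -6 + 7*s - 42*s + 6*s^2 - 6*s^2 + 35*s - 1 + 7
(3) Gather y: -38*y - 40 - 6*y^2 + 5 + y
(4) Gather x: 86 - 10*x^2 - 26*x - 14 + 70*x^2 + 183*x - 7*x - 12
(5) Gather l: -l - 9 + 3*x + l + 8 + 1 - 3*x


(1) = 2*l^2 - 18*l + 36
(2) = 0
(3) = -6*y^2 - 37*y - 35
(4) = 60*x^2 + 150*x + 60
(5) = 0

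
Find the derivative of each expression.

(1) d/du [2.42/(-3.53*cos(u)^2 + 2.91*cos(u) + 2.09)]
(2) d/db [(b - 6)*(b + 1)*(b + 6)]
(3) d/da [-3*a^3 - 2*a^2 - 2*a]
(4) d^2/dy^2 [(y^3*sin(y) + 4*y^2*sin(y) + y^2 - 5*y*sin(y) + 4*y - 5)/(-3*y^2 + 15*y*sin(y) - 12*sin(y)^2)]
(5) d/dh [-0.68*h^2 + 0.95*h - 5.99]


(1) = (7.0422 - 17.0852*cos(u))*sin(u)/(-3.53*cos(u)^2 + 2.91*cos(u) + 2.09)^2
(2) = 3*b^2 + 2*b - 36
(3) = -9*a^2 - 4*a - 2
(4) = ((y - 4*sin(y))^2*(y - sin(y))^2*(y^3*sin(y) + 4*y^2*sin(y) - 6*y^2*cos(y) - 11*y*sin(y) - 16*y*cos(y) - 8*sin(y) + 10*cos(y) - 2) + ((5*y*sin(y) - 16*sin(y)^2 - 10*cos(y) + 10)*(y^3*sin(y) + 4*y^2*sin(y) + y^2 - 5*y*sin(y) + 4*y - 5) - 2*(5*y*cos(y) - 2*y + 5*sin(y) - 4*sin(2*y))*(y^3*cos(y) + 3*y^2*sin(y) + 4*y^2*cos(y) + 8*y*sin(y) - 5*y*cos(y) + 2*y - 5*sin(y) + 4))*(y^2 - 5*y*sin(y) + 4*sin(y)^2) - 2*(5*y*cos(y) - 2*y + 5*sin(y) - 4*sin(2*y))^2*(y^3*sin(y) + 4*y^2*sin(y) + y^2 - 5*y*sin(y) + 4*y - 5))/(3*(y - 4*sin(y))^3*(y - sin(y))^3)
(5) = 0.95 - 1.36*h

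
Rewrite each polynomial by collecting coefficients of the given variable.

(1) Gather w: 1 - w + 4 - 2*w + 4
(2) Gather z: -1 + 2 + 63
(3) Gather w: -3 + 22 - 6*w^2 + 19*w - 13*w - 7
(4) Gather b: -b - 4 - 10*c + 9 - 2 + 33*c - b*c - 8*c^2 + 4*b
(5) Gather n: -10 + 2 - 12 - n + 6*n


(1) = 9 - 3*w
(2) = 64
(3) = -6*w^2 + 6*w + 12
(4) = b*(3 - c) - 8*c^2 + 23*c + 3
(5) = 5*n - 20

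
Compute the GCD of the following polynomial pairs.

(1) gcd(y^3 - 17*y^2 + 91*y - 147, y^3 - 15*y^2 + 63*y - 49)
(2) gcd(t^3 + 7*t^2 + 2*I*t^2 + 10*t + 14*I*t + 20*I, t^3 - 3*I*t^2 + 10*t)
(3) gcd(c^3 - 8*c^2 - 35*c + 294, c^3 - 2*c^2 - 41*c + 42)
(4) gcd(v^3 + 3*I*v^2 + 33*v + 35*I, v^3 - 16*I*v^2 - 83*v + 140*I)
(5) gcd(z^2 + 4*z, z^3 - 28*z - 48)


(1) = y^2 - 14*y + 49
(2) = gcd((t + 2)*(t + 5)*(t + 2*I), t*(t - 5*I)*(t + 2*I)) = t + 2*I
(3) = gcd((c - 7)^2*(c + 6), (c - 7)*(c - 1)*(c + 6)) = c^2 - c - 42
(4) = v - 5*I
(5) = gcd(z*(z + 4), (z - 6)*(z + 2)*(z + 4)) = z + 4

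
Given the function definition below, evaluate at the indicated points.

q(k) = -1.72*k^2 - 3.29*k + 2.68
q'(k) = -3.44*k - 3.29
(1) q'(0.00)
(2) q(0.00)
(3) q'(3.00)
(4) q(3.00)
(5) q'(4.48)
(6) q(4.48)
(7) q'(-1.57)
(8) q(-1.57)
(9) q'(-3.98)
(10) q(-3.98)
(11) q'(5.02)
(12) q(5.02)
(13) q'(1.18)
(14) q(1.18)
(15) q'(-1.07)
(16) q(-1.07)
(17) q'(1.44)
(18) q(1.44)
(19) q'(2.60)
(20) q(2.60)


(1) = -3.29
(2) = 2.68
(3) = -13.61
(4) = -22.67
(5) = -18.70
(6) = -46.58
(7) = 2.11
(8) = 3.61
(9) = 10.40
(10) = -11.47
(11) = -20.56
(12) = -57.18
(13) = -7.35
(14) = -3.60
(15) = 0.39
(16) = 4.23
(17) = -8.24
(18) = -5.62
(19) = -12.23
(20) = -17.50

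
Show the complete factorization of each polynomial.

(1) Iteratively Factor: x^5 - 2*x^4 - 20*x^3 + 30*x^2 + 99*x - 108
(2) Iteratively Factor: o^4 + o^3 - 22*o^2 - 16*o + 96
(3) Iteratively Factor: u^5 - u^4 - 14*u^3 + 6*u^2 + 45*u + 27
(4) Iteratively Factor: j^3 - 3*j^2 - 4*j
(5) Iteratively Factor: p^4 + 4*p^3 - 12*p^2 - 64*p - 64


(1) = (x + 3)*(x^4 - 5*x^3 - 5*x^2 + 45*x - 36) = (x + 3)^2*(x^3 - 8*x^2 + 19*x - 12) = (x - 4)*(x + 3)^2*(x^2 - 4*x + 3) = (x - 4)*(x - 1)*(x + 3)^2*(x - 3)
(2) = (o + 3)*(o^3 - 2*o^2 - 16*o + 32) = (o + 3)*(o + 4)*(o^2 - 6*o + 8) = (o - 4)*(o + 3)*(o + 4)*(o - 2)
(3) = (u + 1)*(u^4 - 2*u^3 - 12*u^2 + 18*u + 27) = (u + 1)^2*(u^3 - 3*u^2 - 9*u + 27) = (u - 3)*(u + 1)^2*(u^2 - 9) = (u - 3)*(u + 1)^2*(u + 3)*(u - 3)
(4) = (j)*(j^2 - 3*j - 4) = j*(j - 4)*(j + 1)
(5) = (p - 4)*(p^3 + 8*p^2 + 20*p + 16) = (p - 4)*(p + 2)*(p^2 + 6*p + 8) = (p - 4)*(p + 2)*(p + 4)*(p + 2)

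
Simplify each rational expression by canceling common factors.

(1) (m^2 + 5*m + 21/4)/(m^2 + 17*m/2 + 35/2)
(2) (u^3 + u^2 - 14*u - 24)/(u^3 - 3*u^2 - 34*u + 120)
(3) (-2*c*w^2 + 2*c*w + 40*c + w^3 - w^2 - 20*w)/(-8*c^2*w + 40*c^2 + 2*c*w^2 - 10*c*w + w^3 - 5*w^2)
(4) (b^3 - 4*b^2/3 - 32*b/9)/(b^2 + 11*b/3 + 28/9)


(1) = (2*m + 3)/(2*m + 10)
(2) = (u^2 + 5*u + 6)/(u^2 + u - 30)
(3) = (w + 4)/(4*c + w)
(4) = (3*b^2 - 8*b)/(3*b + 7)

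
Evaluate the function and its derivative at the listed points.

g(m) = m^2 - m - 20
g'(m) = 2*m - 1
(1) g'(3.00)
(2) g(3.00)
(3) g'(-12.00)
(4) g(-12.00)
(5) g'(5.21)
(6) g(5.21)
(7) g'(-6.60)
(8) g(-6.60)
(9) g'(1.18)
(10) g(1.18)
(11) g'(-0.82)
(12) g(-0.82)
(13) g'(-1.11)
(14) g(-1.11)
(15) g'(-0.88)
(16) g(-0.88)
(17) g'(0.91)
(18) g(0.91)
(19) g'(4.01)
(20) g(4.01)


(1) = 5.00
(2) = -14.00
(3) = -25.00
(4) = 136.00
(5) = 9.42
(6) = 1.93
(7) = -14.20
(8) = 30.16
(9) = 1.36
(10) = -19.79
(11) = -2.64
(12) = -18.51
(13) = -3.22
(14) = -17.66
(15) = -2.76
(16) = -18.35
(17) = 0.82
(18) = -20.08
(19) = 7.02
(20) = -7.93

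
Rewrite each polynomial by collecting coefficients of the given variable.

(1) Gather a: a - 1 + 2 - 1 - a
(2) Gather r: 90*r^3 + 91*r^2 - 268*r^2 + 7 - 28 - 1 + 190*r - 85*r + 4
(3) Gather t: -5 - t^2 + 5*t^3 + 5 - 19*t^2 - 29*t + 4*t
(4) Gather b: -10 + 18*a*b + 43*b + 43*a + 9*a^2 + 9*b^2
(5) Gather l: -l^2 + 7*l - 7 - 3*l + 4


(1) = 0
(2) = 90*r^3 - 177*r^2 + 105*r - 18
(3) = 5*t^3 - 20*t^2 - 25*t
(4) = 9*a^2 + 43*a + 9*b^2 + b*(18*a + 43) - 10
(5) = -l^2 + 4*l - 3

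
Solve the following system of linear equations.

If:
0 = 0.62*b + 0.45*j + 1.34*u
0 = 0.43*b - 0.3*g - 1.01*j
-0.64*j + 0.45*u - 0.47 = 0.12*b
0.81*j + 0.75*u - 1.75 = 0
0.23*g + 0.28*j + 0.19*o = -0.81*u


Then:
b = -3.60
g = -8.18
j = 0.90
o = 2.77
u = 1.36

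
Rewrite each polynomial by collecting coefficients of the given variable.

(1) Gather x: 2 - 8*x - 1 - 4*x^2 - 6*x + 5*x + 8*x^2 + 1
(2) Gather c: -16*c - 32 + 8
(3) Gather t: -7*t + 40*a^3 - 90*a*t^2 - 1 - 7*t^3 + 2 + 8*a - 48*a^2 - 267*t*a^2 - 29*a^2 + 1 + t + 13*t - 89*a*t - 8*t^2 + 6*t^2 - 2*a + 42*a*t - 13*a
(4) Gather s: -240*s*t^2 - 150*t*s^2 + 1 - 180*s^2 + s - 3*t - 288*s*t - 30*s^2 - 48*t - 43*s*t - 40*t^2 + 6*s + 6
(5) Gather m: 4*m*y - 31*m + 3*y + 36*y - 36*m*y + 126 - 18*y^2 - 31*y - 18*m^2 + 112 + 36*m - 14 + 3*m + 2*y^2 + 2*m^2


(1) = 4*x^2 - 9*x + 2
(2) = -16*c - 24
(3) = 40*a^3 - 77*a^2 - 7*a - 7*t^3 + t^2*(-90*a - 2) + t*(-267*a^2 - 47*a + 7) + 2
(4) = s^2*(-150*t - 210) + s*(-240*t^2 - 331*t + 7) - 40*t^2 - 51*t + 7
(5) = -16*m^2 + m*(8 - 32*y) - 16*y^2 + 8*y + 224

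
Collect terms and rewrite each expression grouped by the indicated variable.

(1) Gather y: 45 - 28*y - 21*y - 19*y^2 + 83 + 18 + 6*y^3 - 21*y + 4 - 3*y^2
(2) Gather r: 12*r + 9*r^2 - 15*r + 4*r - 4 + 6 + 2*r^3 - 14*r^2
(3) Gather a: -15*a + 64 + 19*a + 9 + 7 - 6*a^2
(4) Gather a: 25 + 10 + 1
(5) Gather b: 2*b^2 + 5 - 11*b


(1) = 6*y^3 - 22*y^2 - 70*y + 150
(2) = 2*r^3 - 5*r^2 + r + 2
(3) = -6*a^2 + 4*a + 80
(4) = 36
(5) = 2*b^2 - 11*b + 5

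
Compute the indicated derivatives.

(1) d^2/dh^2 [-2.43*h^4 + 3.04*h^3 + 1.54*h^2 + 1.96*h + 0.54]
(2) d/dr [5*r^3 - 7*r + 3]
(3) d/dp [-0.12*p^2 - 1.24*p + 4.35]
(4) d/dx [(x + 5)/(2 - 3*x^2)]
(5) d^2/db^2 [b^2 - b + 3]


(1) = -29.16*h^2 + 18.24*h + 3.08
(2) = 15*r^2 - 7
(3) = -0.24*p - 1.24
(4) = (-3*x^2 + 6*x*(x + 5) + 2)/(3*x^2 - 2)^2
(5) = 2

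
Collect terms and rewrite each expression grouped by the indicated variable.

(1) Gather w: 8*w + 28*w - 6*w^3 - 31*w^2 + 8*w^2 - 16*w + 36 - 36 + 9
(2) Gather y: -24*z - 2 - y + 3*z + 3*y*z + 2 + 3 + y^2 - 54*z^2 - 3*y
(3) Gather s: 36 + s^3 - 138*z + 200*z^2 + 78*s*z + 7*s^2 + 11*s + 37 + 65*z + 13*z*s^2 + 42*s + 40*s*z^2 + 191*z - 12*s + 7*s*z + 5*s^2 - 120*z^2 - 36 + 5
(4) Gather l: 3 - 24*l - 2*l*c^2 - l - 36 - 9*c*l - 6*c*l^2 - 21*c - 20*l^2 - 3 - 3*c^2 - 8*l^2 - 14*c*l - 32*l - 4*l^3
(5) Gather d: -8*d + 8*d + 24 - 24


(1) = -6*w^3 - 23*w^2 + 20*w + 9
(2) = y^2 + y*(3*z - 4) - 54*z^2 - 21*z + 3
(3) = s^3 + s^2*(13*z + 12) + s*(40*z^2 + 85*z + 41) + 80*z^2 + 118*z + 42
(4) = -3*c^2 - 21*c - 4*l^3 + l^2*(-6*c - 28) + l*(-2*c^2 - 23*c - 57) - 36
(5) = 0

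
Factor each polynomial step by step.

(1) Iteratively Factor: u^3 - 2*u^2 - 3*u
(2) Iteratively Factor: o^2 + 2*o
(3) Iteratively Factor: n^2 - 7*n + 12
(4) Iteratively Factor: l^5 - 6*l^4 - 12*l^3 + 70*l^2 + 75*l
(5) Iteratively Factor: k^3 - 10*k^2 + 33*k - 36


(1) = (u + 1)*(u^2 - 3*u) = u*(u + 1)*(u - 3)
(2) = (o)*(o + 2)
(3) = (n - 3)*(n - 4)
(4) = (l - 5)*(l^4 - l^3 - 17*l^2 - 15*l) = l*(l - 5)*(l^3 - l^2 - 17*l - 15) = l*(l - 5)^2*(l^2 + 4*l + 3) = l*(l - 5)^2*(l + 3)*(l + 1)
(5) = (k - 3)*(k^2 - 7*k + 12) = (k - 3)^2*(k - 4)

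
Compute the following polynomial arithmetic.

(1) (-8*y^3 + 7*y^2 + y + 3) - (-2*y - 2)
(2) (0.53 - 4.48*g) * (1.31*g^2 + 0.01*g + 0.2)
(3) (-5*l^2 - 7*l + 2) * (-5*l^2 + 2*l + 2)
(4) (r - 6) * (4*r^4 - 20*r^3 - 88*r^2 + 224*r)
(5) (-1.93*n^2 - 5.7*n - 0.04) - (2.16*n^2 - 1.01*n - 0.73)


(1) = -8*y^3 + 7*y^2 + 3*y + 5
(2) = -5.8688*g^3 + 0.6495*g^2 - 0.8907*g + 0.106
(3) = 25*l^4 + 25*l^3 - 34*l^2 - 10*l + 4
(4) = 4*r^5 - 44*r^4 + 32*r^3 + 752*r^2 - 1344*r
(5) = -4.09*n^2 - 4.69*n + 0.69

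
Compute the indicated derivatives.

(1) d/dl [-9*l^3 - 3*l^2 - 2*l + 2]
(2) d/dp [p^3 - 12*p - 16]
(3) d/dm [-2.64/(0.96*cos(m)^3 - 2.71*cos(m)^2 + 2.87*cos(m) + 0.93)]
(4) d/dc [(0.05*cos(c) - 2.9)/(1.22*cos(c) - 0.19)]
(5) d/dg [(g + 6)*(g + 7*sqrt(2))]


(1) = -27*l^2 - 6*l - 2
(2) = 3*p^2 - 12
(3) = (-7.6032*cos(m)^2 + 14.3088*cos(m) - 7.5768)*sin(m)/(0.96*cos(m)^3 - 2.71*cos(m)^2 + 2.87*cos(m) + 0.93)^2
(4) = -3.5285*sin(c)/(1.22*cos(c) - 0.19)^2
(5) = 2*g + 6 + 7*sqrt(2)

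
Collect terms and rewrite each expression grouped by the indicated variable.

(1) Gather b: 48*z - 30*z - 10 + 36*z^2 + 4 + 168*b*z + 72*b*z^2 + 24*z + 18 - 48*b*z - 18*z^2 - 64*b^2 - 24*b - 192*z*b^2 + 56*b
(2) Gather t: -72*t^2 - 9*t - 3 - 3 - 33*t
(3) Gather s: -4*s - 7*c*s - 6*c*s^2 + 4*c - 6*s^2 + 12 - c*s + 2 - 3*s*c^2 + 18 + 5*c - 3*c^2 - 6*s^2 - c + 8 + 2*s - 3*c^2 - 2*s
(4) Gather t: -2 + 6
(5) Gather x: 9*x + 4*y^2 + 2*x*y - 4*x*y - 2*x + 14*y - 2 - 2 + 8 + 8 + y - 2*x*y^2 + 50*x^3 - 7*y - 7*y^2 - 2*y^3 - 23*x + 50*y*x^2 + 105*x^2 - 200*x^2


(1) = b^2*(-192*z - 64) + b*(72*z^2 + 120*z + 32) + 18*z^2 + 42*z + 12
(2) = -72*t^2 - 42*t - 6
(3) = -6*c^2 + 8*c + s^2*(-6*c - 12) + s*(-3*c^2 - 8*c - 4) + 40
(4) = 4
(5) = 50*x^3 + x^2*(50*y - 95) + x*(-2*y^2 - 2*y - 16) - 2*y^3 - 3*y^2 + 8*y + 12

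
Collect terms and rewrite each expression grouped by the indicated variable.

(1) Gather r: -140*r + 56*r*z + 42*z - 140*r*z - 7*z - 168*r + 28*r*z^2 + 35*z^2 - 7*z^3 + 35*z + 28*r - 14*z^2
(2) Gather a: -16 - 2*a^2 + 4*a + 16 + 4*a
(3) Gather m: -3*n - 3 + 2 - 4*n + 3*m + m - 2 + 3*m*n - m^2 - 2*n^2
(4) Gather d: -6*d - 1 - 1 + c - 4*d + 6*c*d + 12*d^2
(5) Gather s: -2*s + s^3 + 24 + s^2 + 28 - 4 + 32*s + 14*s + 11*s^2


(1) = r*(28*z^2 - 84*z - 280) - 7*z^3 + 21*z^2 + 70*z
(2) = -2*a^2 + 8*a
(3) = -m^2 + m*(3*n + 4) - 2*n^2 - 7*n - 3
(4) = c + 12*d^2 + d*(6*c - 10) - 2
(5) = s^3 + 12*s^2 + 44*s + 48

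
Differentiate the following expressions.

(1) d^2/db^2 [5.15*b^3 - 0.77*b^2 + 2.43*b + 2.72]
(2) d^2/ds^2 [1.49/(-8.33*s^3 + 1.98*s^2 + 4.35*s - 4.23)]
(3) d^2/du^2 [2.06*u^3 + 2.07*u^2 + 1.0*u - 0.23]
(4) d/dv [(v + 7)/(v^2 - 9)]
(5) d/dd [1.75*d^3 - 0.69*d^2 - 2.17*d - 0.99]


(1) = 30.9*b - 1.54
(2) = ((74.4702*s - 5.9004)*(8.33*s^3 - 1.98*s^2 - 4.35*s + 4.23) - 1.49*(-49.98*s^2 + 7.92*s + 8.7)*(-24.99*s^2 + 3.96*s + 4.35))/(8.33*s^3 - 1.98*s^2 - 4.35*s + 4.23)^3
(3) = 12.36*u + 4.14
(4) = (v^2 - 2*v*(v + 7) - 9)/(v^2 - 9)^2
(5) = 5.25*d^2 - 1.38*d - 2.17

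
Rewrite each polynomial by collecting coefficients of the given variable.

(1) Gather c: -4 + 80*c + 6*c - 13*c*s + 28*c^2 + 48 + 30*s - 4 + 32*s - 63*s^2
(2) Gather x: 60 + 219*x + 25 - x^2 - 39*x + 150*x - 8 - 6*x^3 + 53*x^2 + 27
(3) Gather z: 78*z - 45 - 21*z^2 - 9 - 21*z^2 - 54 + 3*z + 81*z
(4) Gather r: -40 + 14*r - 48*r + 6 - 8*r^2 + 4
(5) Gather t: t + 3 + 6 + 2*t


(1) = 28*c^2 + c*(86 - 13*s) - 63*s^2 + 62*s + 40
(2) = -6*x^3 + 52*x^2 + 330*x + 104
(3) = -42*z^2 + 162*z - 108
(4) = -8*r^2 - 34*r - 30
(5) = 3*t + 9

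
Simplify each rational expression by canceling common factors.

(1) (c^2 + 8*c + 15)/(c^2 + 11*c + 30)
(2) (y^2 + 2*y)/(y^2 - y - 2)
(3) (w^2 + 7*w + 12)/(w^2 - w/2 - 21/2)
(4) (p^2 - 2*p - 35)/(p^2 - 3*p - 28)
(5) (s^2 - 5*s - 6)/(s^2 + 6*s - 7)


(1) = (c + 3)/(c + 6)
(2) = (y^2 + 2*y)/(y^2 - y - 2)
(3) = (2*w + 8)/(2*w - 7)
(4) = (p + 5)/(p + 4)
(5) = (s^2 - 5*s - 6)/(s^2 + 6*s - 7)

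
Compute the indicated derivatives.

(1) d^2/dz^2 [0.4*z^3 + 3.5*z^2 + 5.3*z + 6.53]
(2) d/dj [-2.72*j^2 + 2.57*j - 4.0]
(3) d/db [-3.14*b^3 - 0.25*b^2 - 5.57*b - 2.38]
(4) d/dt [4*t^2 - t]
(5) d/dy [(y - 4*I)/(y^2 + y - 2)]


(1) = 2.4*z + 7.0
(2) = 2.57 - 5.44*j
(3) = -9.42*b^2 - 0.5*b - 5.57
(4) = 8*t - 1
(5) = (y^2 + y - (y - 4*I)*(2*y + 1) - 2)/(y^2 + y - 2)^2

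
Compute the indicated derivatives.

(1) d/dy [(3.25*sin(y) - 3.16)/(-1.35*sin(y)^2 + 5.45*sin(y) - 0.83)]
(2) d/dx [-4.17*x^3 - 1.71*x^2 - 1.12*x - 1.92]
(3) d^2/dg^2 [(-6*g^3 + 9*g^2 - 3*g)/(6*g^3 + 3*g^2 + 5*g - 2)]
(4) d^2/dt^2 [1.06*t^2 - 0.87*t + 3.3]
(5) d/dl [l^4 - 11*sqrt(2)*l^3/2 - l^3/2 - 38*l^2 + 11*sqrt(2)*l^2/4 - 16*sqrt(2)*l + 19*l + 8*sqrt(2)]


(1) = (4.3875*sin(y)^2 - 8.532*sin(y) + 14.5245)*cos(y)/(1.8225*sin(y)^4 - 14.715*sin(y)^3 + 31.9435*sin(y)^2 - 9.047*sin(y) + 0.6889)
(2) = -12.51*x^2 - 3.42*x - 1.12
(3) = 12*(72*g^6 + 36*g^5 - 234*g^4 + 83*g^3 + 21*g^2 - 21*g + 1)/(216*g^9 + 324*g^8 + 702*g^7 + 351*g^6 + 369*g^5 - 189*g^4 + 17*g^3 - 114*g^2 + 60*g - 8)
(4) = 2.12000000000000
(5) = 4*l^3 - 33*sqrt(2)*l^2/2 - 3*l^2/2 - 76*l + 11*sqrt(2)*l/2 - 16*sqrt(2) + 19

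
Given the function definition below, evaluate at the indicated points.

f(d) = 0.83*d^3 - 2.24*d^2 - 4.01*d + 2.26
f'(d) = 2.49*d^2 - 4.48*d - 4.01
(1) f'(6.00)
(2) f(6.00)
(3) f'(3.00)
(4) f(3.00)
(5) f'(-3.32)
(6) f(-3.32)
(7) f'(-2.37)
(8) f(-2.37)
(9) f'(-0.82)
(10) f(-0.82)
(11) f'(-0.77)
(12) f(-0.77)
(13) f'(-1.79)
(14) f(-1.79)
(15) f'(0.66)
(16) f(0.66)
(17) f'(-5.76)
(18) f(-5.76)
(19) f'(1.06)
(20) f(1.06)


(1) = 58.75
(2) = 76.84
(3) = 4.96
(4) = -7.52
(5) = 38.31
(6) = -39.49
(7) = 20.59
(8) = -11.87
(9) = 1.34
(10) = 3.58
(11) = 0.92
(12) = 3.64
(13) = 11.99
(14) = -2.50
(15) = -5.88
(16) = -1.12
(17) = 104.41
(18) = -207.58
(19) = -5.96
(20) = -3.52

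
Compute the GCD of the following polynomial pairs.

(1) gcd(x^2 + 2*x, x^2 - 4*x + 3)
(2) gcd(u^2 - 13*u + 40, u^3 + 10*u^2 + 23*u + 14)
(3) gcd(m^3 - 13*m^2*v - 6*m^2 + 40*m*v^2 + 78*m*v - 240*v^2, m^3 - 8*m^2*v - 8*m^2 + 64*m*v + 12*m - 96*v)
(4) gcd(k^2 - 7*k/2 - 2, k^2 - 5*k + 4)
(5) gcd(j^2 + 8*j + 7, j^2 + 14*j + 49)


(1) = 1
(2) = 1
(3) = -m^2 + 8*m*v + 6*m - 48*v
(4) = gcd((k - 4)*(k + 1/2), (k - 4)*(k - 1)) = k - 4
(5) = j + 7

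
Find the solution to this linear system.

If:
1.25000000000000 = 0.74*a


Then:
a = 1.69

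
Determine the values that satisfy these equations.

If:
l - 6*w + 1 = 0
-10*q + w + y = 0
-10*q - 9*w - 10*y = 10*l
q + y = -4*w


Then:
l = 31/29
q = -30/319
w = 10/29
y = -410/319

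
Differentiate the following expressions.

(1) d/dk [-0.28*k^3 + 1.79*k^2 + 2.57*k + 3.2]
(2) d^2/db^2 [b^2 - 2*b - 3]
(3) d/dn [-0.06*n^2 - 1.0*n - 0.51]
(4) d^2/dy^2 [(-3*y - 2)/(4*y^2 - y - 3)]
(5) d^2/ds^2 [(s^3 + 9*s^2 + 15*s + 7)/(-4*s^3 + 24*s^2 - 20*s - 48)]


(1) = -0.84*k^2 + 3.58*k + 2.57
(2) = 2
(3) = -0.12*n - 1.0
(4) = 2*((3*y + 2)*(8*y - 1)^2 + (36*y + 5)*(-4*y^2 + y + 3))/(-4*y^2 + y + 3)^3
(5) = 5*(-3*s^3 + 3*s^2 + 87*s - 215)/(2*(s^6 - 21*s^5 + 183*s^4 - 847*s^3 + 2196*s^2 - 3024*s + 1728))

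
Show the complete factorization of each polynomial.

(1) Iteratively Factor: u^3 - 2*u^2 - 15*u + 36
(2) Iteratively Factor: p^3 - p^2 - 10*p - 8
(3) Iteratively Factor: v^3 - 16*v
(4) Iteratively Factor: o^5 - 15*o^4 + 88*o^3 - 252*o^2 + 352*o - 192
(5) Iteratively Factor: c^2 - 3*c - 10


(1) = (u - 3)*(u^2 + u - 12) = (u - 3)^2*(u + 4)
(2) = (p - 4)*(p^2 + 3*p + 2) = (p - 4)*(p + 1)*(p + 2)
(3) = (v)*(v^2 - 16) = v*(v + 4)*(v - 4)
(4) = (o - 4)*(o^4 - 11*o^3 + 44*o^2 - 76*o + 48) = (o - 4)*(o - 3)*(o^3 - 8*o^2 + 20*o - 16) = (o - 4)*(o - 3)*(o - 2)*(o^2 - 6*o + 8) = (o - 4)^2*(o - 3)*(o - 2)*(o - 2)
(5) = (c + 2)*(c - 5)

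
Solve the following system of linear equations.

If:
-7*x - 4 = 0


Then:
x = -4/7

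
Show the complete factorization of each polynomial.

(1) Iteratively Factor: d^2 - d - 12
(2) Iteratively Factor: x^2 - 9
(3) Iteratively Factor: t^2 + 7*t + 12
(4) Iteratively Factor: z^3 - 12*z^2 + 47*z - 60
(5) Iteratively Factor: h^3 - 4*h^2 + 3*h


(1) = (d - 4)*(d + 3)
(2) = (x - 3)*(x + 3)
(3) = (t + 4)*(t + 3)
(4) = (z - 3)*(z^2 - 9*z + 20) = (z - 4)*(z - 3)*(z - 5)
(5) = (h)*(h^2 - 4*h + 3) = h*(h - 3)*(h - 1)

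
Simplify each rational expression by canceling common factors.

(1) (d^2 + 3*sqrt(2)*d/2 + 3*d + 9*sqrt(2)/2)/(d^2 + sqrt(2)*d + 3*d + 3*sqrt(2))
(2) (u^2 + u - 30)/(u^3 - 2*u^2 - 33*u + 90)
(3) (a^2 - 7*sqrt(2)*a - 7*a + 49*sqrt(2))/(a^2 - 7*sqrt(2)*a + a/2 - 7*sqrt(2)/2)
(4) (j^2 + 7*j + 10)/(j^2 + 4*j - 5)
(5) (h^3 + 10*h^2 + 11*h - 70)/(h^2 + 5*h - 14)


(1) = (2*d + 3*sqrt(2))/(2*d + 2*sqrt(2))
(2) = 1/(u - 3)
(3) = (2*a - 14)/(2*a + 1)
(4) = (j + 2)/(j - 1)
(5) = h + 5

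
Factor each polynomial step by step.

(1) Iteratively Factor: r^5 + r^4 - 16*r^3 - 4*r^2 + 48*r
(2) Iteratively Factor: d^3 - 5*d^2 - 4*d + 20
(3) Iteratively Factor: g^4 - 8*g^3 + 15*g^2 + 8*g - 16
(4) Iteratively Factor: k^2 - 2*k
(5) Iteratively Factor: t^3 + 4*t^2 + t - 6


(1) = (r - 3)*(r^4 + 4*r^3 - 4*r^2 - 16*r) = (r - 3)*(r + 4)*(r^3 - 4*r) = r*(r - 3)*(r + 4)*(r^2 - 4) = r*(r - 3)*(r + 2)*(r + 4)*(r - 2)
(2) = (d + 2)*(d^2 - 7*d + 10) = (d - 2)*(d + 2)*(d - 5)
(3) = (g + 1)*(g^3 - 9*g^2 + 24*g - 16) = (g - 4)*(g + 1)*(g^2 - 5*g + 4) = (g - 4)*(g - 1)*(g + 1)*(g - 4)
(4) = (k)*(k - 2)
(5) = (t - 1)*(t^2 + 5*t + 6) = (t - 1)*(t + 2)*(t + 3)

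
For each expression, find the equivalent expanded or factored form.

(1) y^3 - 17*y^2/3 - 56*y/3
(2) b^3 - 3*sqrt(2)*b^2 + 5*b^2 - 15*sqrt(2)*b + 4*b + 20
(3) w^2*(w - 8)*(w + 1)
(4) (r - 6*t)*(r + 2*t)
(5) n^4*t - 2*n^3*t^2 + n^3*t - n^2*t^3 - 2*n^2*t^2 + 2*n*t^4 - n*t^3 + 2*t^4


(1) = y*(y - 8)*(y + 7/3)
(2) = (b + 5)*(b - 2*sqrt(2))*(b - sqrt(2))
(3) = w^4 - 7*w^3 - 8*w^2
(4) = r^2 - 4*r*t - 12*t^2
(5) = (n - 2*t)*(n - t)*(n + t)*(n*t + t)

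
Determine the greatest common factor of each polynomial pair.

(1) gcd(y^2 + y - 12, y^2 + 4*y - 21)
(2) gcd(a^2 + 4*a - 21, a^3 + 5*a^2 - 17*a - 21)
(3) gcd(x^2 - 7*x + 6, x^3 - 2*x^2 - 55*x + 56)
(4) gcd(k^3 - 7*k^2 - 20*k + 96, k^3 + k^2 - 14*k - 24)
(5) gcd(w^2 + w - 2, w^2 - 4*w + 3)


(1) = gcd((y - 3)*(y + 4), (y - 3)*(y + 7)) = y - 3
(2) = gcd((a - 3)*(a + 7), (a - 3)*(a + 1)*(a + 7)) = a^2 + 4*a - 21
(3) = x - 1
(4) = gcd((k - 8)*(k - 3)*(k + 4), (k - 4)*(k + 2)*(k + 3)) = 1
(5) = w - 1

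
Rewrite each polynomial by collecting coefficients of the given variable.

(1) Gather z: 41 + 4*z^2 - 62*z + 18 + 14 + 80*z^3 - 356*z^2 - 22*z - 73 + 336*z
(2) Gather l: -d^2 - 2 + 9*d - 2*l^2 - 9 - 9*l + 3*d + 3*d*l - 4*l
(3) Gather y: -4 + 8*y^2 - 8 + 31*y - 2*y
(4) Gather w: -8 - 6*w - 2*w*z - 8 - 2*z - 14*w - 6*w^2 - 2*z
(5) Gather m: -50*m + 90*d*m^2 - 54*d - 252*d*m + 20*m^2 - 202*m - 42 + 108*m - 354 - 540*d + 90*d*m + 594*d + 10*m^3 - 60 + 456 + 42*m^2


(1) = 80*z^3 - 352*z^2 + 252*z
(2) = -d^2 + 12*d - 2*l^2 + l*(3*d - 13) - 11
(3) = 8*y^2 + 29*y - 12
(4) = -6*w^2 + w*(-2*z - 20) - 4*z - 16
(5) = 10*m^3 + m^2*(90*d + 62) + m*(-162*d - 144)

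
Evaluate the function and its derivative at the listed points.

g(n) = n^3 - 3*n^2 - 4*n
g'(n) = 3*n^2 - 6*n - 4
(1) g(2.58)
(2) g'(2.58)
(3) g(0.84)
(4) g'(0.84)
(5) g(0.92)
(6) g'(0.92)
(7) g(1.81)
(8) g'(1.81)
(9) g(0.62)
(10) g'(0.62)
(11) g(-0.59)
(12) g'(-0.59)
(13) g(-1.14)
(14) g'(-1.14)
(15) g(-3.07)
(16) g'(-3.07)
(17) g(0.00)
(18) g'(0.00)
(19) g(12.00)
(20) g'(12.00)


(1) = -13.12
(2) = 0.49
(3) = -4.88
(4) = -6.92
(5) = -5.44
(6) = -6.98
(7) = -11.14
(8) = -5.03
(9) = -3.39
(10) = -6.57
(11) = 1.11
(12) = 0.58
(13) = -0.82
(14) = 6.74
(15) = -44.93
(16) = 42.69
(17) = 0.00
(18) = -4.00
(19) = 1248.00
(20) = 356.00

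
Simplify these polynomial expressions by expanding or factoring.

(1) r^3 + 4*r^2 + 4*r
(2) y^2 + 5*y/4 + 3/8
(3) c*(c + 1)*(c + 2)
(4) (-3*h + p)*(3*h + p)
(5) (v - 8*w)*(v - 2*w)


(1) = r*(r + 2)^2
(2) = (y + 1/2)*(y + 3/4)
(3) = c^3 + 3*c^2 + 2*c
(4) = -9*h^2 + p^2
(5) = v^2 - 10*v*w + 16*w^2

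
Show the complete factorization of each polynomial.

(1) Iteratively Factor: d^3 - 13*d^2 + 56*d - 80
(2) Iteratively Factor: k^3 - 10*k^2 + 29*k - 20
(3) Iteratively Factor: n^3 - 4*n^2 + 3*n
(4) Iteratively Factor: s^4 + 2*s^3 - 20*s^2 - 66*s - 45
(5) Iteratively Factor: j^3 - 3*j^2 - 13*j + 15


(1) = (d - 5)*(d^2 - 8*d + 16) = (d - 5)*(d - 4)*(d - 4)
(2) = (k - 1)*(k^2 - 9*k + 20) = (k - 5)*(k - 1)*(k - 4)
(3) = (n - 3)*(n^2 - n) = (n - 3)*(n - 1)*(n)
(4) = (s - 5)*(s^3 + 7*s^2 + 15*s + 9) = (s - 5)*(s + 3)*(s^2 + 4*s + 3) = (s - 5)*(s + 1)*(s + 3)*(s + 3)
(5) = (j - 1)*(j^2 - 2*j - 15) = (j - 5)*(j - 1)*(j + 3)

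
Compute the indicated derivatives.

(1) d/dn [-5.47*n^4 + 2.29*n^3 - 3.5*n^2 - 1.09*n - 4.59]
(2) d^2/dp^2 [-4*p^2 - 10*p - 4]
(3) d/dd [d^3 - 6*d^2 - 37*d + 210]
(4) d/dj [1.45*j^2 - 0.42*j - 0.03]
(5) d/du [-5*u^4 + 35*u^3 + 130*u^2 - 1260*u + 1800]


(1) = -21.88*n^3 + 6.87*n^2 - 7.0*n - 1.09
(2) = -8
(3) = 3*d^2 - 12*d - 37
(4) = 2.9*j - 0.42
(5) = -20*u^3 + 105*u^2 + 260*u - 1260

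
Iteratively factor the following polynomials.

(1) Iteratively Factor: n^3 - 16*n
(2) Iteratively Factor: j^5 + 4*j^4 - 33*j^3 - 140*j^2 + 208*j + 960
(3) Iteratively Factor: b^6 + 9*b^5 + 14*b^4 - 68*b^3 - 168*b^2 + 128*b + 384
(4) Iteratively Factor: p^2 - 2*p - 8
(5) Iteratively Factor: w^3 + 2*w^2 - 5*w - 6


(1) = (n)*(n^2 - 16) = n*(n + 4)*(n - 4)
(2) = (j + 4)*(j^4 - 33*j^2 - 8*j + 240) = (j + 4)^2*(j^3 - 4*j^2 - 17*j + 60) = (j - 3)*(j + 4)^2*(j^2 - j - 20) = (j - 3)*(j + 4)^3*(j - 5)
(3) = (b - 2)*(b^5 + 11*b^4 + 36*b^3 + 4*b^2 - 160*b - 192) = (b - 2)*(b + 3)*(b^4 + 8*b^3 + 12*b^2 - 32*b - 64) = (b - 2)*(b + 3)*(b + 4)*(b^3 + 4*b^2 - 4*b - 16) = (b - 2)^2*(b + 3)*(b + 4)*(b^2 + 6*b + 8) = (b - 2)^2*(b + 2)*(b + 3)*(b + 4)*(b + 4)
(4) = (p - 4)*(p + 2)
(5) = (w + 3)*(w^2 - w - 2) = (w + 1)*(w + 3)*(w - 2)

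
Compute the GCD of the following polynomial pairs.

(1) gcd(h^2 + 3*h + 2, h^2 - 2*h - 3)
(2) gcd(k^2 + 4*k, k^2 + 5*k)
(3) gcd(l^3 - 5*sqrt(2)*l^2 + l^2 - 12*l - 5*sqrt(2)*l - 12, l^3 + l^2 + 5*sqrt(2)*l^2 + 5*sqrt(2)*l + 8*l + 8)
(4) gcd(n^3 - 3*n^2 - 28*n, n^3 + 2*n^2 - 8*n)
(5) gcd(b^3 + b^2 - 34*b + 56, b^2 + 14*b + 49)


(1) = gcd((h + 1)*(h + 2), (h - 3)*(h + 1)) = h + 1
(2) = k
(3) = l^2 + l*(1 + sqrt(2)) + sqrt(2)
(4) = gcd(n*(n - 7)*(n + 4), n*(n - 2)*(n + 4)) = n^2 + 4*n
(5) = gcd((b - 4)*(b - 2)*(b + 7), (b + 7)^2) = b + 7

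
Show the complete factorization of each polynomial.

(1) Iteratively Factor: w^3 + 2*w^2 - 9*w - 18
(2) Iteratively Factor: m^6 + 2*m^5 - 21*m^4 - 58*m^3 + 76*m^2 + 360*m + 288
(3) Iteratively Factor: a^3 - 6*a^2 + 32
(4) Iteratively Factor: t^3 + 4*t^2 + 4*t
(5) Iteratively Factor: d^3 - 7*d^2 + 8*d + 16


(1) = (w - 3)*(w^2 + 5*w + 6) = (w - 3)*(w + 2)*(w + 3)
(2) = (m + 2)*(m^5 - 21*m^3 - 16*m^2 + 108*m + 144) = (m - 4)*(m + 2)*(m^4 + 4*m^3 - 5*m^2 - 36*m - 36) = (m - 4)*(m - 3)*(m + 2)*(m^3 + 7*m^2 + 16*m + 12) = (m - 4)*(m - 3)*(m + 2)^2*(m^2 + 5*m + 6) = (m - 4)*(m - 3)*(m + 2)^2*(m + 3)*(m + 2)
(3) = (a - 4)*(a^2 - 2*a - 8) = (a - 4)^2*(a + 2)
(4) = (t + 2)*(t^2 + 2*t) = t*(t + 2)*(t + 2)
(5) = (d - 4)*(d^2 - 3*d - 4) = (d - 4)^2*(d + 1)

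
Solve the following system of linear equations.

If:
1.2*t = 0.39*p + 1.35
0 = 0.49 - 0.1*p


Then:
p = 4.90
t = 2.72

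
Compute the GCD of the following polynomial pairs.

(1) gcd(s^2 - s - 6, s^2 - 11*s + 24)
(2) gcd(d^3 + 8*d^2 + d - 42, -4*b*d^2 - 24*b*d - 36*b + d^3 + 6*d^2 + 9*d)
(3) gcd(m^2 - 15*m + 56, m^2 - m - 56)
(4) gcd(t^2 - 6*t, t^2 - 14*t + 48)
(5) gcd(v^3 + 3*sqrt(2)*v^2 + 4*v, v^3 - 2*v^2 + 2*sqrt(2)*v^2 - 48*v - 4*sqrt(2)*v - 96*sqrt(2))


(1) = s - 3
(2) = gcd((d - 2)*(d + 3)*(d + 7), (-4*b + d)*(d + 3)^2) = d + 3
(3) = m - 8
(4) = t - 6
(5) = gcd(v*(v + sqrt(2))*(v + 2*sqrt(2)), (v - 8)*(v + 6)*(v + 2*sqrt(2))) = v + 2*sqrt(2)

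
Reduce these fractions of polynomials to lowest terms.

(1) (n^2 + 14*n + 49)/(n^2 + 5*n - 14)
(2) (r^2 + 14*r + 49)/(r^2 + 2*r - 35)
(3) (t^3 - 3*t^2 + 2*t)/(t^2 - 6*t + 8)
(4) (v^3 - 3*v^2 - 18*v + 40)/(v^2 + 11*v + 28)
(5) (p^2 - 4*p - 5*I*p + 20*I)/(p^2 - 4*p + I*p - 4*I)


(1) = (n + 7)/(n - 2)
(2) = (r + 7)/(r - 5)
(3) = (t^2 - t)/(t - 4)
(4) = (v^2 - 7*v + 10)/(v + 7)
(5) = (p - 5*I)/(p + I)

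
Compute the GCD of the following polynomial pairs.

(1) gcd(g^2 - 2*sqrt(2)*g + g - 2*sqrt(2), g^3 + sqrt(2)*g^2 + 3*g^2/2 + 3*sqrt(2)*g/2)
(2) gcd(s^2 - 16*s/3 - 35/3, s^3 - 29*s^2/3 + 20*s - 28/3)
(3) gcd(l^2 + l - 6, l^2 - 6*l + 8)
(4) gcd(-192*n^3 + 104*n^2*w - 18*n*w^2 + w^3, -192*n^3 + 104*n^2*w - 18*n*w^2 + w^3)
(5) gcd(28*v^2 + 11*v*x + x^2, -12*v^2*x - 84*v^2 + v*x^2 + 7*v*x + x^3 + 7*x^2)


(1) = gcd((g + 1)*(g - 2*sqrt(2)), g*(g + 3/2)*(g + sqrt(2))) = 1
(2) = gcd((s - 7)*(s + 5/3), (s - 7)*(s - 2)*(s - 2/3)) = s - 7
(3) = l - 2
(4) = -192*n^3 + 104*n^2*w - 18*n*w^2 + w^3
(5) = 4*v + x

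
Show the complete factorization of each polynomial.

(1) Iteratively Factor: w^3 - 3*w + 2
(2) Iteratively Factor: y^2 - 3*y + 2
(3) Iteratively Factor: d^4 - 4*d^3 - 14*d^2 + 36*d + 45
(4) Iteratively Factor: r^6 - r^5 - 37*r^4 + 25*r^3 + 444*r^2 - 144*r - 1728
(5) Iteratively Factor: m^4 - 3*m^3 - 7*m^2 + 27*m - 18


(1) = (w - 1)*(w^2 + w - 2) = (w - 1)^2*(w + 2)
(2) = (y - 2)*(y - 1)
(3) = (d + 3)*(d^3 - 7*d^2 + 7*d + 15) = (d + 1)*(d + 3)*(d^2 - 8*d + 15) = (d - 5)*(d + 1)*(d + 3)*(d - 3)
(4) = (r + 3)*(r^5 - 4*r^4 - 25*r^3 + 100*r^2 + 144*r - 576) = (r - 4)*(r + 3)*(r^4 - 25*r^2 + 144) = (r - 4)*(r - 3)*(r + 3)*(r^3 + 3*r^2 - 16*r - 48) = (r - 4)*(r - 3)*(r + 3)^2*(r^2 - 16) = (r - 4)*(r - 3)*(r + 3)^2*(r + 4)*(r - 4)
(5) = (m - 3)*(m^3 - 7*m + 6) = (m - 3)*(m + 3)*(m^2 - 3*m + 2) = (m - 3)*(m - 1)*(m + 3)*(m - 2)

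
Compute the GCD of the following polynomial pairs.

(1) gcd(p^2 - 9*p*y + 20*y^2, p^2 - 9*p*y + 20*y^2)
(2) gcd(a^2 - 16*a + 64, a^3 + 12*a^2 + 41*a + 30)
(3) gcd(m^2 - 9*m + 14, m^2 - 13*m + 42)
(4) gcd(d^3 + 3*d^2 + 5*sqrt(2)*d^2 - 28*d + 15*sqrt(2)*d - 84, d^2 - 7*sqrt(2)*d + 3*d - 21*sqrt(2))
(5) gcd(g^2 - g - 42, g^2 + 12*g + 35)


(1) = gcd((p - 5*y)*(p - 4*y), (p - 5*y)*(p - 4*y)) = p^2 - 9*p*y + 20*y^2
(2) = gcd((a - 8)^2, (a + 1)*(a + 5)*(a + 6)) = 1
(3) = m - 7
(4) = gcd((d + 3)*(d - 2*sqrt(2))*(d + 7*sqrt(2)), (d + 3)*(d - 7*sqrt(2))) = d + 3
(5) = 1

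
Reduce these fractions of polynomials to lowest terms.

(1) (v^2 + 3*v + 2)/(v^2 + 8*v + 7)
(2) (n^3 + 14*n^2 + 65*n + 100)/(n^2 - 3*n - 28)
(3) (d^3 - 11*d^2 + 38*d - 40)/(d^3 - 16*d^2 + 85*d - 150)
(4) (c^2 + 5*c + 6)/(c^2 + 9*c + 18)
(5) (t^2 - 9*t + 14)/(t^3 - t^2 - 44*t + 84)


(1) = (v + 2)/(v + 7)
(2) = (n^2 + 10*n + 25)/(n - 7)
(3) = (d^2 - 6*d + 8)/(d^2 - 11*d + 30)
(4) = (c + 2)/(c + 6)
(5) = (t - 7)/(t^2 + t - 42)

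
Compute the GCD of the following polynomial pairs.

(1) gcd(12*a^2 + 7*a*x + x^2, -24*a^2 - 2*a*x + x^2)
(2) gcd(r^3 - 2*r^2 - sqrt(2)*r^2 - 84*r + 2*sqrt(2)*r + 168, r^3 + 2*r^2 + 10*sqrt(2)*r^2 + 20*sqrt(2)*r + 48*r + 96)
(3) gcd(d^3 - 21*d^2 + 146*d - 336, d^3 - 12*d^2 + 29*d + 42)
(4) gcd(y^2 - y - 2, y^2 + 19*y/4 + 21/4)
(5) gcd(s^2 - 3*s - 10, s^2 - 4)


(1) = 4*a + x
(2) = gcd((r - 2)*(r - 7*sqrt(2))*(r + 6*sqrt(2)), (r + 2)*(r + 4*sqrt(2))*(r + 6*sqrt(2))) = r + 6*sqrt(2)
(3) = gcd((d - 8)*(d - 7)*(d - 6), (d - 7)*(d - 6)*(d + 1)) = d^2 - 13*d + 42
(4) = gcd((y - 2)*(y + 1), (y + 7/4)*(y + 3)) = 1
(5) = s + 2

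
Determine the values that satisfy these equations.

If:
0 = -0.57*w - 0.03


Then:
w = -0.05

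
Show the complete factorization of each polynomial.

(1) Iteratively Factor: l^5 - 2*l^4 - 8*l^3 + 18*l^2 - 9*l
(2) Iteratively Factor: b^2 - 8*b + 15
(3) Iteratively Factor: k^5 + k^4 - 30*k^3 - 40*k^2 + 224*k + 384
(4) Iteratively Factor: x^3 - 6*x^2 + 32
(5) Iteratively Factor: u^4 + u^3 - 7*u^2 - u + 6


(1) = (l - 1)*(l^4 - l^3 - 9*l^2 + 9*l) = (l - 1)^2*(l^3 - 9*l) = (l - 3)*(l - 1)^2*(l^2 + 3*l) = l*(l - 3)*(l - 1)^2*(l + 3)
(2) = (b - 5)*(b - 3)
(3) = (k + 4)*(k^4 - 3*k^3 - 18*k^2 + 32*k + 96) = (k + 3)*(k + 4)*(k^3 - 6*k^2 + 32) = (k + 2)*(k + 3)*(k + 4)*(k^2 - 8*k + 16) = (k - 4)*(k + 2)*(k + 3)*(k + 4)*(k - 4)
(4) = (x - 4)*(x^2 - 2*x - 8) = (x - 4)*(x + 2)*(x - 4)
(5) = (u + 1)*(u^3 - 7*u + 6) = (u - 1)*(u + 1)*(u^2 + u - 6) = (u - 2)*(u - 1)*(u + 1)*(u + 3)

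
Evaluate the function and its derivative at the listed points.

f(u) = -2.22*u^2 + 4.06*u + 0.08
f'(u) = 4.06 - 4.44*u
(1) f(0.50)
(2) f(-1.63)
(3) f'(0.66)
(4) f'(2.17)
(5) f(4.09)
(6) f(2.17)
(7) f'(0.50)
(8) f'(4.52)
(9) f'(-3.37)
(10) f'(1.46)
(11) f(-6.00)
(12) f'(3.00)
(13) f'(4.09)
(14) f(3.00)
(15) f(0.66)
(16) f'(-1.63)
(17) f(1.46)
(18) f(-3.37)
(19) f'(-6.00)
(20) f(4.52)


(1) = 1.55
(2) = -12.44
(3) = 1.13
(4) = -5.57
(5) = -20.45
(6) = -1.56
(7) = 1.84
(8) = -16.01
(9) = 19.02
(10) = -2.42
(11) = -104.20
(12) = -9.26
(13) = -14.10
(14) = -7.72
(15) = 1.79
(16) = 11.30
(17) = 1.28
(18) = -38.81
(19) = 30.70
(20) = -26.92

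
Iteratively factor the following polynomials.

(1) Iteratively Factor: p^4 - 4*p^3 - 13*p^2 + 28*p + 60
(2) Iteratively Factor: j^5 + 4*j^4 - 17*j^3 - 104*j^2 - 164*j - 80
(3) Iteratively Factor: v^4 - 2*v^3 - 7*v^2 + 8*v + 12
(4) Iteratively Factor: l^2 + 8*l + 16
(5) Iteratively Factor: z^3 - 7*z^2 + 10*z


(1) = (p + 2)*(p^3 - 6*p^2 - p + 30) = (p - 3)*(p + 2)*(p^2 - 3*p - 10) = (p - 3)*(p + 2)^2*(p - 5)
(2) = (j + 4)*(j^4 - 17*j^2 - 36*j - 20) = (j - 5)*(j + 4)*(j^3 + 5*j^2 + 8*j + 4) = (j - 5)*(j + 1)*(j + 4)*(j^2 + 4*j + 4) = (j - 5)*(j + 1)*(j + 2)*(j + 4)*(j + 2)
(3) = (v - 2)*(v^3 - 7*v - 6) = (v - 2)*(v + 2)*(v^2 - 2*v - 3) = (v - 3)*(v - 2)*(v + 2)*(v + 1)
(4) = (l + 4)*(l + 4)
(5) = (z - 5)*(z^2 - 2*z) = z*(z - 5)*(z - 2)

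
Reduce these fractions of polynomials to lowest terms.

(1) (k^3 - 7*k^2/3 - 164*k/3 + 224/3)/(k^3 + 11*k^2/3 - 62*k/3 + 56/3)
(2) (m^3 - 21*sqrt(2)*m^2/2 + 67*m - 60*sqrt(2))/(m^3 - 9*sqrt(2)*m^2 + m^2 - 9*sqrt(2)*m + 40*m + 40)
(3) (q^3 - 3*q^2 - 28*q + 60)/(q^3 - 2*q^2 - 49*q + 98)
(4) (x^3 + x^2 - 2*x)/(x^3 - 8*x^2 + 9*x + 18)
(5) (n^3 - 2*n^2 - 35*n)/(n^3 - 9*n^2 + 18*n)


(1) = (k - 8)/(k - 2)
(2) = (2*m - 3*sqrt(2))/(2*m + 2)
(3) = (q^2 - q - 30)/(q^2 - 49)
(4) = (x^3 + x^2 - 2*x)/(x^3 - 8*x^2 + 9*x + 18)
(5) = (n^2 - 2*n - 35)/(n^2 - 9*n + 18)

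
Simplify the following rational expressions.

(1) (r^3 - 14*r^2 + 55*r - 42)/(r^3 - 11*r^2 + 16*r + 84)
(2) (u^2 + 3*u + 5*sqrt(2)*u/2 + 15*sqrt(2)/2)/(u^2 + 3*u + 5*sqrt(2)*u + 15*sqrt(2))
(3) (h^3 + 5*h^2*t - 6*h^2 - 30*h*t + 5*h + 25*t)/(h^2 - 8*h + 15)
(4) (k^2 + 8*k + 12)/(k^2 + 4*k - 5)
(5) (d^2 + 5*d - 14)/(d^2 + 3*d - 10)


(1) = (r - 1)/(r + 2)
(2) = (2*u + 5*sqrt(2))/(2*u + 10*sqrt(2))
(3) = (h^2 + 5*h*t - h - 5*t)/(h - 3)
(4) = (k^2 + 8*k + 12)/(k^2 + 4*k - 5)
(5) = (d + 7)/(d + 5)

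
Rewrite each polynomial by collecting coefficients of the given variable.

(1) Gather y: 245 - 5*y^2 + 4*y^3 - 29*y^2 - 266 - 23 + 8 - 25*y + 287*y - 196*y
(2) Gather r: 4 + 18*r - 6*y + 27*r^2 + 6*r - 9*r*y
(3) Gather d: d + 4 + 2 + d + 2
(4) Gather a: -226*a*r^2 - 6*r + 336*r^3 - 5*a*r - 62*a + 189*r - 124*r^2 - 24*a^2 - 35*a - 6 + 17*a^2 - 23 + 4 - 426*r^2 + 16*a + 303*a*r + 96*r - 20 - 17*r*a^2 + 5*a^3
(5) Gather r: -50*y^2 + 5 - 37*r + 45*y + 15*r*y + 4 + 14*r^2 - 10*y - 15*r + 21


(1) = 4*y^3 - 34*y^2 + 66*y - 36
(2) = 27*r^2 + r*(24 - 9*y) - 6*y + 4
(3) = 2*d + 8
(4) = 5*a^3 + a^2*(-17*r - 7) + a*(-226*r^2 + 298*r - 81) + 336*r^3 - 550*r^2 + 279*r - 45
(5) = 14*r^2 + r*(15*y - 52) - 50*y^2 + 35*y + 30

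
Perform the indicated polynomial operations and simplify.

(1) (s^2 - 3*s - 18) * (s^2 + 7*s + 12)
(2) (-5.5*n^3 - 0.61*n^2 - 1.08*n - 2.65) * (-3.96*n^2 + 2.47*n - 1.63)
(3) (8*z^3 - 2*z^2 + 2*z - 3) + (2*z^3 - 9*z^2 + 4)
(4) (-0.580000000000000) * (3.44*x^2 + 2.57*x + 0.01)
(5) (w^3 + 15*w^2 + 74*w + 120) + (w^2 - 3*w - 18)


(1) = s^4 + 4*s^3 - 27*s^2 - 162*s - 216
(2) = 21.78*n^5 - 11.1694*n^4 + 11.7351*n^3 + 8.8207*n^2 - 4.7851*n + 4.3195
(3) = 10*z^3 - 11*z^2 + 2*z + 1
(4) = -1.9952*x^2 - 1.4906*x - 0.0058
(5) = w^3 + 16*w^2 + 71*w + 102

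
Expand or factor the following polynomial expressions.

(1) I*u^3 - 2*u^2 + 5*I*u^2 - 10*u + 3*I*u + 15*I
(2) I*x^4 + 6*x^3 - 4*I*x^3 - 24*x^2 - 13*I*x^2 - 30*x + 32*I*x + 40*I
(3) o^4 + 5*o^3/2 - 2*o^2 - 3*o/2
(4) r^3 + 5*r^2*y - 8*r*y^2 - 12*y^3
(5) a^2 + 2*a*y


(1) = (u + 5)*(u + 3*I)*(I*u + 1)
(2) = (x - 5)*(x - 4*I)*(x - 2*I)*(I*x + I)
(3) = o*(o - 1)*(o + 1/2)*(o + 3)
(4) = (r - 2*y)*(r + y)*(r + 6*y)
(5) = a*(a + 2*y)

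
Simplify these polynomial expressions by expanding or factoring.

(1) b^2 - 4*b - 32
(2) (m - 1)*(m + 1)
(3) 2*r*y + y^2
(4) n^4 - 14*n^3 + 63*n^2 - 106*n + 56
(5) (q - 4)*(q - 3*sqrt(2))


(1) = (b - 8)*(b + 4)
(2) = m^2 - 1
(3) = y*(2*r + y)
(4) = (n - 7)*(n - 4)*(n - 2)*(n - 1)
(5) = q^2 - 3*sqrt(2)*q - 4*q + 12*sqrt(2)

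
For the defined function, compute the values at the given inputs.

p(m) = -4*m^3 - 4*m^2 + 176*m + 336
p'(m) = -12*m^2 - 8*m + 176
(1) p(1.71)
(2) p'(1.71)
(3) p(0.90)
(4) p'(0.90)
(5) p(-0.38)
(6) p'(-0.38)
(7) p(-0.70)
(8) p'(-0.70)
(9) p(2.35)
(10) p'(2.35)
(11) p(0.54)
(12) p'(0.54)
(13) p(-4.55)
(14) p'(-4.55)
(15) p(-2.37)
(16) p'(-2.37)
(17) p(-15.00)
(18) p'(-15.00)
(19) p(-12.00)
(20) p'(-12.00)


(1) = 605.26
(2) = 127.23
(3) = 488.24
(4) = 159.08
(5) = 268.76
(6) = 177.31
(7) = 212.21
(8) = 175.72
(9) = 675.60
(10) = 90.93
(11) = 429.24
(12) = 168.18
(13) = -170.82
(14) = -36.03
(15) = -50.34
(16) = 127.56
(17) = 10296.00
(18) = -2404.00
(19) = 4560.00
(20) = -1456.00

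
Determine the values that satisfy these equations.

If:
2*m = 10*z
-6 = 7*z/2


Then:
m = -60/7
z = -12/7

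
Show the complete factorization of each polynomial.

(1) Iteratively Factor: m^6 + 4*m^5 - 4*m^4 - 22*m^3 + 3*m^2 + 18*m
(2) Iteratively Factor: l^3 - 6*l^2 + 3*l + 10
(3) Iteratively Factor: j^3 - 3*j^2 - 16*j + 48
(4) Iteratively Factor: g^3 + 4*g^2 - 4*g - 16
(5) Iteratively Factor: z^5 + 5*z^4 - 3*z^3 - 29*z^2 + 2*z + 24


(1) = (m - 1)*(m^5 + 5*m^4 + m^3 - 21*m^2 - 18*m) = (m - 1)*(m + 1)*(m^4 + 4*m^3 - 3*m^2 - 18*m) = (m - 2)*(m - 1)*(m + 1)*(m^3 + 6*m^2 + 9*m) = m*(m - 2)*(m - 1)*(m + 1)*(m^2 + 6*m + 9) = m*(m - 2)*(m - 1)*(m + 1)*(m + 3)*(m + 3)
(2) = (l + 1)*(l^2 - 7*l + 10) = (l - 5)*(l + 1)*(l - 2)
(3) = (j - 4)*(j^2 + j - 12) = (j - 4)*(j - 3)*(j + 4)
(4) = (g + 4)*(g^2 - 4) = (g + 2)*(g + 4)*(g - 2)
(5) = (z + 3)*(z^4 + 2*z^3 - 9*z^2 - 2*z + 8) = (z + 3)*(z + 4)*(z^3 - 2*z^2 - z + 2) = (z + 1)*(z + 3)*(z + 4)*(z^2 - 3*z + 2) = (z - 2)*(z + 1)*(z + 3)*(z + 4)*(z - 1)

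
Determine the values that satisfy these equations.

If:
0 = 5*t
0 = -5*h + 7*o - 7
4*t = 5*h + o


Then:
h = -7/40
o = 7/8
t = 0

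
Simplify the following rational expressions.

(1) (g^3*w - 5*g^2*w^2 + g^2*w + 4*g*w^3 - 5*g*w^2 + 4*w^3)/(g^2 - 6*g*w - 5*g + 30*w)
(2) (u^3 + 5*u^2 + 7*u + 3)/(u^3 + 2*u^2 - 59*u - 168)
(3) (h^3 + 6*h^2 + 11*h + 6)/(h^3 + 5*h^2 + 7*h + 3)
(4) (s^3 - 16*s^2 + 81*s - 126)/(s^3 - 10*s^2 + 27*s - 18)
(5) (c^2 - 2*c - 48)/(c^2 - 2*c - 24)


(1) = (-g^3*w + 5*g^2*w^2 - g^2*w - 4*g*w^3 + 5*g*w^2 - 4*w^3)/(-g^2 + 6*g*w + 5*g - 30*w)
(2) = (u^2 + 2*u + 1)/(u^2 - u - 56)
(3) = (h + 2)/(h + 1)
(4) = (s - 7)/(s - 1)
(5) = (c^2 - 2*c - 48)/(c^2 - 2*c - 24)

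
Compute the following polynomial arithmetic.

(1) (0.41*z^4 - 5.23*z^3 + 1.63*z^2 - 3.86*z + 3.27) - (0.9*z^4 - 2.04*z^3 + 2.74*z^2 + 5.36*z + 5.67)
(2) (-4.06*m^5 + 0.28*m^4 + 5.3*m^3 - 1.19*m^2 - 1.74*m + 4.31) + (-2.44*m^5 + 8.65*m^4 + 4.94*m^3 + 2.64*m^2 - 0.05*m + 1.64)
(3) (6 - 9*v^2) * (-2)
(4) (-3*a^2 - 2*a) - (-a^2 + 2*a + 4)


(1) = -0.49*z^4 - 3.19*z^3 - 1.11*z^2 - 9.22*z - 2.4
(2) = -6.5*m^5 + 8.93*m^4 + 10.24*m^3 + 1.45*m^2 - 1.79*m + 5.95
(3) = 18*v^2 - 12
(4) = -2*a^2 - 4*a - 4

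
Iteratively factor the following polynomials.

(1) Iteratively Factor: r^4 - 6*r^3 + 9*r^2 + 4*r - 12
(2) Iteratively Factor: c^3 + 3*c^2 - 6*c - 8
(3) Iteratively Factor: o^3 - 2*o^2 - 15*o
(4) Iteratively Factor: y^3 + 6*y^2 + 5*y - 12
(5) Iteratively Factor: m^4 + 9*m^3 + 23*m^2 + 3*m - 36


(1) = (r - 2)*(r^3 - 4*r^2 + r + 6) = (r - 3)*(r - 2)*(r^2 - r - 2) = (r - 3)*(r - 2)*(r + 1)*(r - 2)
(2) = (c + 4)*(c^2 - c - 2) = (c + 1)*(c + 4)*(c - 2)
(3) = (o + 3)*(o^2 - 5*o) = (o - 5)*(o + 3)*(o)
(4) = (y - 1)*(y^2 + 7*y + 12) = (y - 1)*(y + 4)*(y + 3)
(5) = (m + 3)*(m^3 + 6*m^2 + 5*m - 12) = (m + 3)*(m + 4)*(m^2 + 2*m - 3) = (m - 1)*(m + 3)*(m + 4)*(m + 3)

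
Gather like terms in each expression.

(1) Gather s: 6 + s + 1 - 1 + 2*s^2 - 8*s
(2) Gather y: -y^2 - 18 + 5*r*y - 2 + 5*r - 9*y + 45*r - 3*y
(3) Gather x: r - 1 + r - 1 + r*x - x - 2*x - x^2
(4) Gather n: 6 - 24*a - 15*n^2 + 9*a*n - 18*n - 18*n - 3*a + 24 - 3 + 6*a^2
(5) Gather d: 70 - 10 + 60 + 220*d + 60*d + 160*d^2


(1) = 2*s^2 - 7*s + 6
(2) = 50*r - y^2 + y*(5*r - 12) - 20
(3) = 2*r - x^2 + x*(r - 3) - 2
(4) = 6*a^2 - 27*a - 15*n^2 + n*(9*a - 36) + 27
(5) = 160*d^2 + 280*d + 120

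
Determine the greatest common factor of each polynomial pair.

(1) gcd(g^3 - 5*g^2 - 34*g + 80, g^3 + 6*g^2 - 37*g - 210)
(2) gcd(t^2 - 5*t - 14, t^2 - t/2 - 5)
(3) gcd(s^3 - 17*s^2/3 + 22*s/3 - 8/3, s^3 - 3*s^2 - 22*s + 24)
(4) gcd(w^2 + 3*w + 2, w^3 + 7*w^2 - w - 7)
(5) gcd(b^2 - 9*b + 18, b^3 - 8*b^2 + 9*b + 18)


(1) = g + 5
(2) = gcd((t - 7)*(t + 2), (t - 5/2)*(t + 2)) = t + 2
(3) = gcd((s - 4)*(s - 1)*(s - 2/3), (s - 6)*(s - 1)*(s + 4)) = s - 1
(4) = w + 1
(5) = gcd((b - 6)*(b - 3), (b - 6)*(b - 3)*(b + 1)) = b^2 - 9*b + 18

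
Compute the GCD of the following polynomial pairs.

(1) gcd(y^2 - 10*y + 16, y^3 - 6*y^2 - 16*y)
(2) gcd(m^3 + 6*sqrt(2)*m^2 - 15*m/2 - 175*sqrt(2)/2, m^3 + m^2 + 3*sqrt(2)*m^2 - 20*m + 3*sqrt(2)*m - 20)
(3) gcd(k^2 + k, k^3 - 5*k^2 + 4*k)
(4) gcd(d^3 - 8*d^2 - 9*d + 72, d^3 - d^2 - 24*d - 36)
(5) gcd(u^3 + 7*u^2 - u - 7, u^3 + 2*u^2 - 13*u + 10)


(1) = y - 8
(2) = m + 5*sqrt(2)
(3) = gcd(k*(k + 1), k*(k - 4)*(k - 1)) = k
(4) = d + 3
(5) = u - 1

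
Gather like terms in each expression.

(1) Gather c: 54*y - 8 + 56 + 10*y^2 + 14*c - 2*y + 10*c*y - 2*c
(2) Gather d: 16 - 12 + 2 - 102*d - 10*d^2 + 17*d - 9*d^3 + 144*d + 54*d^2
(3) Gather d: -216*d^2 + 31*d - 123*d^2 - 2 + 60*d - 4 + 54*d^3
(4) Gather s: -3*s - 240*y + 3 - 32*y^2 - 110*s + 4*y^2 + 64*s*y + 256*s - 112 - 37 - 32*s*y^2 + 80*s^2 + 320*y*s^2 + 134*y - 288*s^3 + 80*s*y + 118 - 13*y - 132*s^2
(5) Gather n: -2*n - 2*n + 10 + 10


(1) = c*(10*y + 12) + 10*y^2 + 52*y + 48
(2) = -9*d^3 + 44*d^2 + 59*d + 6
(3) = 54*d^3 - 339*d^2 + 91*d - 6
(4) = -288*s^3 + s^2*(320*y - 52) + s*(-32*y^2 + 144*y + 143) - 28*y^2 - 119*y - 28
(5) = 20 - 4*n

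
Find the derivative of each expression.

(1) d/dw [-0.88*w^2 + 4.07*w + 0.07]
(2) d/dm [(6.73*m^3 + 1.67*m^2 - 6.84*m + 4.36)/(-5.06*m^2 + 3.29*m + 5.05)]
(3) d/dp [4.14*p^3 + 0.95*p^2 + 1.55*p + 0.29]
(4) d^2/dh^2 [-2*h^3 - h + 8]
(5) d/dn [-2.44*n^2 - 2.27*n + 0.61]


(1) = 4.07 - 1.76*w
(2) = (-34.0538*m^4 + 44.2834*m^3 + 72.8434*m^2 + 60.9902*m - 48.8864)/(25.6036*m^4 - 33.2948*m^3 - 40.2819*m^2 + 33.229*m + 25.5025)
(3) = 12.42*p^2 + 1.9*p + 1.55
(4) = -12*h
(5) = -4.88*n - 2.27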